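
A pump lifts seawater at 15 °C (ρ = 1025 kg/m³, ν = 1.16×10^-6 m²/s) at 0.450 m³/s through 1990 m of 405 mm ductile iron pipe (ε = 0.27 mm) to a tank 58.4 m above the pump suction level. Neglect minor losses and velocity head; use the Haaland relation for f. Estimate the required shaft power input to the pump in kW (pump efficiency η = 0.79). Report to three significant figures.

V = 4Q/(πD²) = 3.493 m/s; Re = 1.22×10^6; ε/D = 6.67×10^-4; f = 0.01816
h_f = f(L/D)V²/2g = 55.50 m
Total head H = z + h_f = 58.4 + 55.50 = 113.9 m
P_hyd = ρgQH = 1025·9.81·0.450·113.9 = 515.4 kW
P_shaft = P_hyd/η = 515.4/0.79 = 652.4 kW

P_shaft ≈ 652 kW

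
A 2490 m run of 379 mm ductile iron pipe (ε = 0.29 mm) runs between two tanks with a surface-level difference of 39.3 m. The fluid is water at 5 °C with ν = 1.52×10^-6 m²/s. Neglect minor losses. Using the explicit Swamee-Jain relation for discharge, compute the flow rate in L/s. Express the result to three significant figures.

Swamee-Jain (Type II): Q = -0.965·√(gD⁵h_f/L)·ln[ε/(3.7D) + √(3.17ν²L/(gD³h_f))]
√(gD⁵h_f/L) = √(9.81·0.379⁵·39.3/2490) = 0.03480
ε/(3.7D) = 2.07×10^-4; √(3.17ν²L/(gD³h_f)) = 2.95×10^-5
Q = -0.965·0.03480·ln(2.363×10^-4) = 0.2804 m³/s
Check: V = 2.49 m/s, Re = 6.20×10^5, f = 0.01912, h_f = 39.5 m ≈ 39.3 m ✓

Q ≈ 280 L/s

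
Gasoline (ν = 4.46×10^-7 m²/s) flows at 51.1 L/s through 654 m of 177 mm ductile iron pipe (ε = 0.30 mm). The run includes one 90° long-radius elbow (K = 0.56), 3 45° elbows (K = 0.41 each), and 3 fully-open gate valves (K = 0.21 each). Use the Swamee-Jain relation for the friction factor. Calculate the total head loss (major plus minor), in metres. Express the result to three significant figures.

V = 4Q/(πD²) = 2.077 m/s; V²/2g = 0.2198 m
Re = 8.24×10^5, ε/D = 0.00169 → f = 0.02276 (Swamee-Jain)
Major: h_f = f(L/D)·V²/2g = 0.02276·3695·0.2198 = 18.49 m
Minor: ΣK = 2.42; h_m = ΣK·V²/2g = 0.5320 m
Total H_L = 18.49 + 0.5320 = 19.02 m

H_L ≈ 19.0 m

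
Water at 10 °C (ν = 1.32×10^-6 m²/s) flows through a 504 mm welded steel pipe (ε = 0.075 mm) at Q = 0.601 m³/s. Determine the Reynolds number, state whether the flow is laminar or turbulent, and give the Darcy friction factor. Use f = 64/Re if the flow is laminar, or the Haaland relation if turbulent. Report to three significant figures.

Re ≈ 1.15×10^6; turbulent; f ≈ 0.0139

V = 4Q/(πD²) = 3.012 m/s
Re = VD/ν = 3.012·0.504/1.32×10^-6 = 1.15×10^6
Re > 4000 → turbulent; ε/D = 1.49×10^-4
Haaland: f = 0.01387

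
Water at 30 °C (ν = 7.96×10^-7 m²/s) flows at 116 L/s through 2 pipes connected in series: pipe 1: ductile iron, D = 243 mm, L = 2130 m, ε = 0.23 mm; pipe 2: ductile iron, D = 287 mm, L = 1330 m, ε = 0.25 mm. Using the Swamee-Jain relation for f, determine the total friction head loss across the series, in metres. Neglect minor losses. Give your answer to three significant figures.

H ≈ 70.5 m

Pipe 1: V = 2.501 m/s, Re = 7.64×10^5, ε/D = 9.47×10^-4, f = 0.01989, h_1 = f(L/D)V²/2g = 55.59 m
Pipe 2: V = 1.793 m/s, Re = 6.47×10^5, ε/D = 8.71×10^-4, f = 0.01962, h_2 = f(L/D)V²/2g = 14.90 m
Series → Q common, losses add: H = Σh = 70.49 m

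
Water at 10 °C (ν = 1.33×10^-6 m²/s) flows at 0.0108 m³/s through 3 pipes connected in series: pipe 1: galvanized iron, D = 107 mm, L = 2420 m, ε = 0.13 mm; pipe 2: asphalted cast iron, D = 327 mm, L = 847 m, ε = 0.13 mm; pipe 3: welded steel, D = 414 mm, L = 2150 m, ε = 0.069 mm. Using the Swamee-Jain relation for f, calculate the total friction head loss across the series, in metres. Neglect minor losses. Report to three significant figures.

H ≈ 38.6 m

Pipe 1: V = 1.201 m/s, Re = 9.66×10^4, ε/D = 0.00121, f = 0.02313, h_1 = f(L/D)V²/2g = 38.46 m
Pipe 2: V = 0.1286 m/s, Re = 3.16×10^4, ε/D = 3.98×10^-4, f = 0.02429, h_2 = f(L/D)V²/2g = 0.05303 m
Pipe 3: V = 0.08023 m/s, Re = 2.50×10^4, ε/D = 1.67×10^-4, f = 0.02489, h_3 = f(L/D)V²/2g = 0.04241 m
Series → Q common, losses add: H = Σh = 38.56 m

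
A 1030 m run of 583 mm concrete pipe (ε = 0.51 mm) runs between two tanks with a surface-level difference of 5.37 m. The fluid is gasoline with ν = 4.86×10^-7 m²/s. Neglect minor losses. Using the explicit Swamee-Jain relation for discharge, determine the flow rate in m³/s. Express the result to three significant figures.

Swamee-Jain (Type II): Q = -0.965·√(gD⁵h_f/L)·ln[ε/(3.7D) + √(3.17ν²L/(gD³h_f))]
√(gD⁵h_f/L) = √(9.81·0.583⁵·5.37/1030) = 0.05869
ε/(3.7D) = 2.36×10^-4; √(3.17ν²L/(gD³h_f)) = 8.60×10^-6
Q = -0.965·0.05869·ln(2.450×10^-4) = 0.4709 m³/s
Check: V = 1.76 m/s, Re = 2.12×10^6, f = 0.01923, h_f = 5.39 m ≈ 5.37 m ✓

Q ≈ 0.471 m³/s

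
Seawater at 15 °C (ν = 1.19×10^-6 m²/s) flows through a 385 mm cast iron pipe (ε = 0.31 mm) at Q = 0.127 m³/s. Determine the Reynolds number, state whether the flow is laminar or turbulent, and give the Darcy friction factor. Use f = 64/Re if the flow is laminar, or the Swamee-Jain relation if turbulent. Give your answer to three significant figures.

Re ≈ 3.53×10^5; turbulent; f ≈ 0.0197

V = 4Q/(πD²) = 1.091 m/s
Re = VD/ν = 1.091·0.385/1.19×10^-6 = 3.53×10^5
Re > 4000 → turbulent; ε/D = 8.05×10^-4
Swamee-Jain: f = 0.01974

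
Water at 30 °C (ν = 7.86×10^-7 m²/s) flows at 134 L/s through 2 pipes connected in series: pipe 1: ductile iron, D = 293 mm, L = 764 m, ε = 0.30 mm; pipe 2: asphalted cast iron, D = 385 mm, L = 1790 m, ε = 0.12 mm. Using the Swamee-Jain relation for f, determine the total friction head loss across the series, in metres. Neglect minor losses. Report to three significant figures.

Pipe 1: V = 1.987 m/s, Re = 7.41×10^5, ε/D = 0.00102, f = 0.02025, h_1 = f(L/D)V²/2g = 10.63 m
Pipe 2: V = 1.151 m/s, Re = 5.64×10^5, ε/D = 3.12×10^-4, f = 0.01634, h_2 = f(L/D)V²/2g = 5.129 m
Series → Q common, losses add: H = Σh = 15.76 m

H ≈ 15.8 m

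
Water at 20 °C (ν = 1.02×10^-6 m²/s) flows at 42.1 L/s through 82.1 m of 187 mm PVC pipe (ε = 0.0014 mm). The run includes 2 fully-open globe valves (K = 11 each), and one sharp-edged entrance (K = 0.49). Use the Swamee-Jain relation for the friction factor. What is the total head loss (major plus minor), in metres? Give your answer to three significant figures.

V = 4Q/(πD²) = 1.533 m/s; V²/2g = 0.1198 m
Re = 2.81×10^5, ε/D = 7.49×10^-6 → f = 0.01464 (Swamee-Jain)
Major: h_f = f(L/D)·V²/2g = 0.01464·439.0·0.1198 = 0.7696 m
Minor: ΣK = 22.5; h_m = ΣK·V²/2g = 2.693 m
Total H_L = 0.7696 + 2.693 = 3.463 m

H_L ≈ 3.46 m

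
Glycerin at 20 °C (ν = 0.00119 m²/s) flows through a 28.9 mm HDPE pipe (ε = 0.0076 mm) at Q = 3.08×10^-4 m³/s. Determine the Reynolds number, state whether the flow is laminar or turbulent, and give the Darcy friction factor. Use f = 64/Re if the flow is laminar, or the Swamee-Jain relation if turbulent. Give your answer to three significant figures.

Re ≈ 11.4; laminar; f = 64/Re ≈ 5.61

V = 4Q/(πD²) = 0.4695 m/s
Re = VD/ν = 0.4695·0.0289/0.00119 = 11.4
Re < 2300 → laminar → f = 64/Re = 5.613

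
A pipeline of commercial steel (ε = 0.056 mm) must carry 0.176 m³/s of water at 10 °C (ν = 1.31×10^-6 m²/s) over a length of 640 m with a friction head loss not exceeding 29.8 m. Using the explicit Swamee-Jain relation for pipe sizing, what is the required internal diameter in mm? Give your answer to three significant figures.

D ≈ 246 mm

Swamee-Jain (Type III): D = 0.66·[ε^1.25·(LQ²/(gh_f))^4.75 + ν·Q^9.4·(L/(gh_f))^5.2]^0.04
LQ²/(gh_f) = 0.06781; L/(gh_f) = 2.189
Term 1 = ε^1.25·(…)^4.75 = 1.36×10^-11; Term 2 = ν·Q^9.4·(…)^5.2 = 6.23×10^-12
D = 0.66·(1.36×10^-11 + 6.23×10^-12)^0.04 = 0.2463 m = 246 mm
Check: V = 3.69 m/s, Re = 6.95×10^5, f = 0.01539, h_f = 27.8 m ≈ 29.8 m ✓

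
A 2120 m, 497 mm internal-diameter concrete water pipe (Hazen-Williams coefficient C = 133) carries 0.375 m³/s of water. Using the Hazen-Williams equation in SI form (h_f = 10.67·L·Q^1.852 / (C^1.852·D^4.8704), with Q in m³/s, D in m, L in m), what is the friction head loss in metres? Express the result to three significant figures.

h_f = 10.67·2120·0.375^1.852 / (133^1.852·0.497^4.8704) = 12.92 m

h_f ≈ 12.9 m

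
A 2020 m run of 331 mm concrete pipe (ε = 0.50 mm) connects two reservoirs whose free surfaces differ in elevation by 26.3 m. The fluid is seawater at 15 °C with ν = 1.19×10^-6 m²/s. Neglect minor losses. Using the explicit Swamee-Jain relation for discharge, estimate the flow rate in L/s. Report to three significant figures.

Q ≈ 168 L/s

Swamee-Jain (Type II): Q = -0.965·√(gD⁵h_f/L)·ln[ε/(3.7D) + √(3.17ν²L/(gD³h_f))]
√(gD⁵h_f/L) = √(9.81·0.331⁵·26.3/2020) = 0.02253
ε/(3.7D) = 4.08×10^-4; √(3.17ν²L/(gD³h_f)) = 3.11×10^-5
Q = -0.965·0.02253·ln(4.394×10^-4) = 0.1680 m³/s
Check: V = 1.95 m/s, Re = 5.43×10^5, f = 0.02229, h_f = 26.4 m ≈ 26.3 m ✓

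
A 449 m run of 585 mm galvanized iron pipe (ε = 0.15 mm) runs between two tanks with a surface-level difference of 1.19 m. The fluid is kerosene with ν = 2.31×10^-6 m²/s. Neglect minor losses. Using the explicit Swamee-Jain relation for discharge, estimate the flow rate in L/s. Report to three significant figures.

Swamee-Jain (Type II): Q = -0.965·√(gD⁵h_f/L)·ln[ε/(3.7D) + √(3.17ν²L/(gD³h_f))]
√(gD⁵h_f/L) = √(9.81·0.585⁵·1.19/449) = 0.04221
ε/(3.7D) = 6.93×10^-5; √(3.17ν²L/(gD³h_f)) = 5.70×10^-5
Q = -0.965·0.04221·ln(1.263×10^-4) = 0.3656 m³/s
Check: V = 1.36 m/s, Re = 3.44×10^5, f = 0.01652, h_f = 1.20 m ≈ 1.19 m ✓

Q ≈ 366 L/s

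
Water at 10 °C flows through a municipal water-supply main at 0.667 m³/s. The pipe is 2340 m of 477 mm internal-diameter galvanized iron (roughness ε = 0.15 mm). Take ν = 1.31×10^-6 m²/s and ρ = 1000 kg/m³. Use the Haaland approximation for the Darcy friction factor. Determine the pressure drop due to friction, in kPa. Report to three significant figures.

V = 4Q/(πD²) = 4·0.667/(π·0.477²) = 3.732 m/s
Re = VD/ν = 3.732·0.477/1.31×10^-6 = 1.36×10^6 → turbulent
ε/D = 0.15/477 = 3.14×10^-4
Haaland: f = 0.01558
h_f = f(L/D)V²/(2g) = 0.01558·(2340/0.477)·3.732²/(2·9.81) = 54.26 m
Δp = ρg·h_f = 1000·9.81·54.26 = 532.3 kPa

Δp ≈ 532 kPa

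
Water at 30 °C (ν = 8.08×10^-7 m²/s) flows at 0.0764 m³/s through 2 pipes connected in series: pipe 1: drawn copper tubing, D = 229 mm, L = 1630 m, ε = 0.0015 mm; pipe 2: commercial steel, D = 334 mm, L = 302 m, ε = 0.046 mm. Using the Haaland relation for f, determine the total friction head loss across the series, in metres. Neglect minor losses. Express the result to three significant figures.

Pipe 1: V = 1.855 m/s, Re = 5.26×10^5, ε/D = 6.55×10^-6, f = 0.01302, h_1 = f(L/D)V²/2g = 16.26 m
Pipe 2: V = 0.8720 m/s, Re = 3.60×10^5, ε/D = 1.38×10^-4, f = 0.01521, h_2 = f(L/D)V²/2g = 0.5329 m
Series → Q common, losses add: H = Σh = 16.79 m

H ≈ 16.8 m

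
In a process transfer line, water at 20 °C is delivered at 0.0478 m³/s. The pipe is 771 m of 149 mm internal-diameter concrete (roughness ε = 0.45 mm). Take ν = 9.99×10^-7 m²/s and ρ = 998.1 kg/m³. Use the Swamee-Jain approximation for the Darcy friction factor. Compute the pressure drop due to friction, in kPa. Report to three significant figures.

Δp ≈ 518 kPa

V = 4Q/(πD²) = 4·0.0478/(π·0.149²) = 2.741 m/s
Re = VD/ν = 2.741·0.149/9.99×10^-7 = 4.09×10^5 → turbulent
ε/D = 0.45/149 = 0.00302
Swamee-Jain: f = 0.02667
h_f = f(L/D)V²/(2g) = 0.02667·(771/0.149)·2.741²/(2·9.81) = 52.86 m
Δp = ρg·h_f = 998.1·9.81·52.86 = 517.5 kPa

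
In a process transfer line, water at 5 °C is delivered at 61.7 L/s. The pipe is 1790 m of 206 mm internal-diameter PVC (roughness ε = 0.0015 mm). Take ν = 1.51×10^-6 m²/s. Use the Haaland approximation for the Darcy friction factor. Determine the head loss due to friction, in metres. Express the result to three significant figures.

V = 4Q/(πD²) = 4·0.0617/(π·0.206²) = 1.851 m/s
Re = VD/ν = 1.851·0.206/1.51×10^-6 = 2.53×10^5 → turbulent
ε/D = 0.0015/206 = 7.28×10^-6
Haaland: f = 0.01487
h_f = f(L/D)V²/(2g) = 0.01487·(1790/0.206)·1.851²/(2·9.81) = 22.57 m

h_f ≈ 22.6 m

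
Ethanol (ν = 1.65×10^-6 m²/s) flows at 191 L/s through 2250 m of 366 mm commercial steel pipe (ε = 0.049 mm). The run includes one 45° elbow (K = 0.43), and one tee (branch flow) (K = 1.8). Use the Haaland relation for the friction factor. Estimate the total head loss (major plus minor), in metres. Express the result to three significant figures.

H_L ≈ 15.8 m

V = 4Q/(πD²) = 1.815 m/s; V²/2g = 0.1680 m
Re = 4.03×10^5, ε/D = 1.34×10^-4 → f = 0.01498 (Haaland)
Major: h_f = f(L/D)·V²/2g = 0.01498·6148·0.1680 = 15.47 m
Minor: ΣK = 2.23; h_m = ΣK·V²/2g = 0.3746 m
Total H_L = 15.47 + 0.3746 = 15.84 m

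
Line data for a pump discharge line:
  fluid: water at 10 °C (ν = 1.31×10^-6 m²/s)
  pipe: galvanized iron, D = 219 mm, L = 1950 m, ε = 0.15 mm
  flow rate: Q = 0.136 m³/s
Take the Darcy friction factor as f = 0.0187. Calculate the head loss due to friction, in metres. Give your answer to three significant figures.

h_f ≈ 111 m

V = 4Q/(πD²) = 4·0.136/(π·0.219²) = 3.610 m/s
h_f = f(L/D)V²/(2g) = 0.01870·(1950/0.219)·3.610²/(2·9.81) = 110.6 m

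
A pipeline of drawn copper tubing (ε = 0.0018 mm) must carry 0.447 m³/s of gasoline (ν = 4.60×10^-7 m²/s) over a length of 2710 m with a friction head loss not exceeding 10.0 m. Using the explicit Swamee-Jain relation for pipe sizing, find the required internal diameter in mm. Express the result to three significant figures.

Swamee-Jain (Type III): D = 0.66·[ε^1.25·(LQ²/(gh_f))^4.75 + ν·Q^9.4·(L/(gh_f))^5.2]^0.04
LQ²/(gh_f) = 5.520; L/(gh_f) = 27.62
Term 1 = ε^1.25·(…)^4.75 = 2.20×10^-4; Term 2 = ν·Q^9.4·(…)^5.2 = 0.00742
D = 0.66·(2.20×10^-4 + 0.00742)^0.04 = 0.5431 m = 543 mm
Check: V = 1.93 m/s, Re = 2.28×10^6, f = 0.01029, h_f = 9.75 m ≈ 10.0 m ✓

D ≈ 543 mm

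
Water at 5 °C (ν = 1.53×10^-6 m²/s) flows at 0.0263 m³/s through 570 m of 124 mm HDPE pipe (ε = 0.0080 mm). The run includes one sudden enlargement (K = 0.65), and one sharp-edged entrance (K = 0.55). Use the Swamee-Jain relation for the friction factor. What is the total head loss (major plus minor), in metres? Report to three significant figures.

H_L ≈ 18.6 m

V = 4Q/(πD²) = 2.178 m/s; V²/2g = 0.2417 m
Re = 1.77×10^5, ε/D = 6.45×10^-5 → f = 0.01645 (Swamee-Jain)
Major: h_f = f(L/D)·V²/2g = 0.01645·4597·0.2417 = 18.28 m
Minor: ΣK = 1.20; h_m = ΣK·V²/2g = 0.2901 m
Total H_L = 18.28 + 0.2901 = 18.57 m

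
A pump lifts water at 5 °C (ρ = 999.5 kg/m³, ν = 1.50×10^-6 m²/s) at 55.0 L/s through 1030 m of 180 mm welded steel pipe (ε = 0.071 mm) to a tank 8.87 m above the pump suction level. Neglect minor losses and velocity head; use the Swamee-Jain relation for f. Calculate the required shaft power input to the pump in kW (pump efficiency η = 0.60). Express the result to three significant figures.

V = 4Q/(πD²) = 2.161 m/s; Re = 2.59×10^5; ε/D = 3.94×10^-4; f = 0.01791
h_f = f(L/D)V²/2g = 24.40 m
Total head H = z + h_f = 8.87 + 24.40 = 33.27 m
P_hyd = ρgQH = 999.5·9.81·0.0550·33.27 = 17.94 kW
P_shaft = P_hyd/η = 17.94/0.60 = 29.90 kW

P_shaft ≈ 29.9 kW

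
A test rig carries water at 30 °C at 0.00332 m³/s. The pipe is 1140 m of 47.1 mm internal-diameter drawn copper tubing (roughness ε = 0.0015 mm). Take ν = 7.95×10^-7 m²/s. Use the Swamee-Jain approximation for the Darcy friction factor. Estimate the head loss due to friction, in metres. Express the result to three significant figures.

h_f ≈ 79.0 m

V = 4Q/(πD²) = 4·0.00332/(π·0.0471²) = 1.905 m/s
Re = VD/ν = 1.905·0.0471/7.95×10^-7 = 1.13×10^5 → turbulent
ε/D = 0.0015/47.1 = 3.18×10^-5
Swamee-Jain: f = 0.01763
h_f = f(L/D)V²/(2g) = 0.01763·(1140/0.0471)·1.905²/(2·9.81) = 78.95 m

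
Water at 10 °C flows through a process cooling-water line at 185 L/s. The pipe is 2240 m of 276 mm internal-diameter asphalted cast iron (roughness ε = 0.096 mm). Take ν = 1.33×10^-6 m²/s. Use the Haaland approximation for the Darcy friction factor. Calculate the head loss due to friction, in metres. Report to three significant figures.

h_f ≈ 64.5 m

V = 4Q/(πD²) = 4·0.185/(π·0.276²) = 3.092 m/s
Re = VD/ν = 3.092·0.276/1.33×10^-6 = 6.42×10^5 → turbulent
ε/D = 0.096/276 = 3.48×10^-4
Haaland: f = 0.01631
h_f = f(L/D)V²/(2g) = 0.01631·(2240/0.276)·3.092²/(2·9.81) = 64.51 m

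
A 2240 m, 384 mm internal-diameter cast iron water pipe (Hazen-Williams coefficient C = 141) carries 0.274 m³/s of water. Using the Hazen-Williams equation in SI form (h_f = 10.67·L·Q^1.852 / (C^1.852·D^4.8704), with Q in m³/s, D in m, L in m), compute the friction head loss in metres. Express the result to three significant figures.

h_f = 10.67·2240·0.274^1.852 / (141^1.852·0.384^4.8704) = 24.06 m

h_f ≈ 24.1 m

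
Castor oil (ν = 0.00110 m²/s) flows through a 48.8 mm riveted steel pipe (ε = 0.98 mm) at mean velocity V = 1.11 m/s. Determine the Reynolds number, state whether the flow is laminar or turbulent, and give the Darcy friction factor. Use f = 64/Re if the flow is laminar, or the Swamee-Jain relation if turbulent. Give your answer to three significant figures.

Re ≈ 49.2; laminar; f = 64/Re ≈ 1.30

Re = VD/ν = 1.110·0.0488/0.00110 = 49.2
Re < 2300 → laminar → f = 64/Re = 1.300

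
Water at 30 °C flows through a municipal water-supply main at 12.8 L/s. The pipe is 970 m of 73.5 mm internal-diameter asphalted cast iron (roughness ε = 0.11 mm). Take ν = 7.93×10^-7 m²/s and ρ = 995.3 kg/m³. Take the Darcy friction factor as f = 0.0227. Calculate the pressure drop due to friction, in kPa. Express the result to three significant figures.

V = 4Q/(πD²) = 4·0.0128/(π·0.0735²) = 3.017 m/s
h_f = f(L/D)V²/(2g) = 0.02270·(970/0.0735)·3.017²/(2·9.81) = 139.0 m
Δp = ρg·h_f = 995.3·9.81·139.0 = 1357 kPa

Δp ≈ 1360 kPa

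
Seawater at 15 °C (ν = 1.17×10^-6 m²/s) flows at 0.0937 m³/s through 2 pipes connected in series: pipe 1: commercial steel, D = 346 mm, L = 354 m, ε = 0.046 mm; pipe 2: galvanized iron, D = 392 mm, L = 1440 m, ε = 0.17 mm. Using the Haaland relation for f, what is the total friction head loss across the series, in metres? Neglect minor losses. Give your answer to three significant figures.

H ≈ 2.82 m

Pipe 1: V = 0.9965 m/s, Re = 2.95×10^5, ε/D = 1.33×10^-4, f = 0.01555, h_1 = f(L/D)V²/2g = 0.8053 m
Pipe 2: V = 0.7764 m/s, Re = 2.60×10^5, ε/D = 4.34×10^-4, f = 0.01787, h_2 = f(L/D)V²/2g = 2.017 m
Series → Q common, losses add: H = Σh = 2.822 m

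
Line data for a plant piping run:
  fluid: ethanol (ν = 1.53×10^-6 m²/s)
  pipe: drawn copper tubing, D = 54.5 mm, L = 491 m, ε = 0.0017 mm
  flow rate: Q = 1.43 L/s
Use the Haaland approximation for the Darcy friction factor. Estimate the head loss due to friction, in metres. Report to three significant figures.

h_f ≈ 4.35 m

V = 4Q/(πD²) = 4·0.00143/(π·0.0545²) = 0.6130 m/s
Re = VD/ν = 0.6130·0.0545/1.53×10^-6 = 2.18×10^4 → turbulent
ε/D = 0.0017/54.5 = 3.12×10^-5
Haaland: f = 0.02524
h_f = f(L/D)V²/(2g) = 0.02524·(491/0.0545)·0.6130²/(2·9.81) = 4.354 m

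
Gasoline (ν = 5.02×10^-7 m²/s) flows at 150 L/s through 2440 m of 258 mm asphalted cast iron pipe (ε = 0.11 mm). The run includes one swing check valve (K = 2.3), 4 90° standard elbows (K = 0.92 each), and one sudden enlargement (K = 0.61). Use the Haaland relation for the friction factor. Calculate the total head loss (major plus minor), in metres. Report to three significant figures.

H_L ≈ 68.2 m

V = 4Q/(πD²) = 2.869 m/s; V²/2g = 0.4196 m
Re = 1.47×10^6, ε/D = 4.26×10^-4 → f = 0.01649 (Haaland)
Major: h_f = f(L/D)·V²/2g = 0.01649·9457·0.4196 = 65.44 m
Minor: ΣK = 6.59; h_m = ΣK·V²/2g = 2.765 m
Total H_L = 65.44 + 2.765 = 68.20 m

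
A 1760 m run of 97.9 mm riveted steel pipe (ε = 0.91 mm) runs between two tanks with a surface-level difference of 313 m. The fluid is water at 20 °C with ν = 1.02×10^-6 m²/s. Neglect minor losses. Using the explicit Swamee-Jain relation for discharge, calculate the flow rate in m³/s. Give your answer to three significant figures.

Swamee-Jain (Type II): Q = -0.965·√(gD⁵h_f/L)·ln[ε/(3.7D) + √(3.17ν²L/(gD³h_f))]
√(gD⁵h_f/L) = √(9.81·0.0979⁵·313/1760) = 0.003961
ε/(3.7D) = 0.00251; √(3.17ν²L/(gD³h_f)) = 4.49×10^-5
Q = -0.965·0.003961·ln(0.002557) = 0.02282 m³/s
Check: V = 3.03 m/s, Re = 2.91×10^5, f = 0.03732, h_f = 314 m ≈ 313 m ✓

Q ≈ 0.0228 m³/s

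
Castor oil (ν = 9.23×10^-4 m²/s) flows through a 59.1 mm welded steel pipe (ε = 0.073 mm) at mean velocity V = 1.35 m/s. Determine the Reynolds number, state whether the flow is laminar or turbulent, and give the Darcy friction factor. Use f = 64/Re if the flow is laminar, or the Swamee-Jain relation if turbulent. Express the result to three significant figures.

Re ≈ 86.4; laminar; f = 64/Re ≈ 0.740

Re = VD/ν = 1.350·0.0591/9.23×10^-4 = 86.4
Re < 2300 → laminar → f = 64/Re = 0.7404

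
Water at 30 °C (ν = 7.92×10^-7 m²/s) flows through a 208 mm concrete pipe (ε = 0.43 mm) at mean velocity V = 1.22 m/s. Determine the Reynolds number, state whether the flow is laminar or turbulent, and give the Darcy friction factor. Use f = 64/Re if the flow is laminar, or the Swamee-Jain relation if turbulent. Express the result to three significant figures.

Re = VD/ν = 1.220·0.208/7.92×10^-7 = 3.20×10^5
Re > 4000 → turbulent; ε/D = 0.00207
Swamee-Jain: f = 0.02432

Re ≈ 3.20×10^5; turbulent; f ≈ 0.0243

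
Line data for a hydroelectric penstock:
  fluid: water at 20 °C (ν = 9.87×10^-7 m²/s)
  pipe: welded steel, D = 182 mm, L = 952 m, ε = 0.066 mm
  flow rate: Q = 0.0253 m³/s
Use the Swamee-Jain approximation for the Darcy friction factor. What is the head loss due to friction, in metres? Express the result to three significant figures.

h_f ≈ 4.64 m

V = 4Q/(πD²) = 4·0.0253/(π·0.182²) = 0.9725 m/s
Re = VD/ν = 0.9725·0.182/9.87×10^-7 = 1.79×10^5 → turbulent
ε/D = 0.066/182 = 3.63×10^-4
Swamee-Jain: f = 0.01838
h_f = f(L/D)V²/(2g) = 0.01838·(952/0.182)·0.9725²/(2·9.81) = 4.636 m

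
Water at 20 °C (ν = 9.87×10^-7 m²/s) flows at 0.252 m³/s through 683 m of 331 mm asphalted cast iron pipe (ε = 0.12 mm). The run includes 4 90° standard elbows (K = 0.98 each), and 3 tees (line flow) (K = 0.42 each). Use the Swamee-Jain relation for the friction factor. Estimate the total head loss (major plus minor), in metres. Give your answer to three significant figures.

H_L ≈ 17.0 m

V = 4Q/(πD²) = 2.929 m/s; V²/2g = 0.4371 m
Re = 9.82×10^5, ε/D = 3.63×10^-4 → f = 0.01630 (Swamee-Jain)
Major: h_f = f(L/D)·V²/2g = 0.01630·2063·0.4371 = 14.70 m
Minor: ΣK = 5.18; h_m = ΣK·V²/2g = 2.264 m
Total H_L = 14.70 + 2.264 = 16.97 m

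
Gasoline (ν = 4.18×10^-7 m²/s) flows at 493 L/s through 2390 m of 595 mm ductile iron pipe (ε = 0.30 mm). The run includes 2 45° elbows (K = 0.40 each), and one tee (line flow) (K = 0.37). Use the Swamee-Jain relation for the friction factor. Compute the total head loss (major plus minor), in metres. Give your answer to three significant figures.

H_L ≈ 11.1 m

V = 4Q/(πD²) = 1.773 m/s; V²/2g = 0.1602 m
Re = 2.52×10^6, ε/D = 5.04×10^-4 → f = 0.01700 (Swamee-Jain)
Major: h_f = f(L/D)·V²/2g = 0.01700·4017·0.1602 = 10.94 m
Minor: ΣK = 1.17; h_m = ΣK·V²/2g = 0.1875 m
Total H_L = 10.94 + 0.1875 = 11.13 m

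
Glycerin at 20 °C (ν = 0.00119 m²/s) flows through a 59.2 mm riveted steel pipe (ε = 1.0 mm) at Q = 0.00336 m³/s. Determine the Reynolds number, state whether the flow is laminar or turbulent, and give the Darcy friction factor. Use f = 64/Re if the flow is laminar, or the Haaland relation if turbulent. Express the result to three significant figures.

Re ≈ 60.7; laminar; f = 64/Re ≈ 1.05

V = 4Q/(πD²) = 1.221 m/s
Re = VD/ν = 1.221·0.0592/0.00119 = 60.7
Re < 2300 → laminar → f = 64/Re = 1.054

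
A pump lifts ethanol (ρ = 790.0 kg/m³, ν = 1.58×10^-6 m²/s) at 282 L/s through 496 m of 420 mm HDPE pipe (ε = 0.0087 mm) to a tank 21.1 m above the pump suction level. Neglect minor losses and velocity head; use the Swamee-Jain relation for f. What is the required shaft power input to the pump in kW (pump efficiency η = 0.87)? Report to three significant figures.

V = 4Q/(πD²) = 2.035 m/s; Re = 5.41×10^5; ε/D = 2.07×10^-5; f = 0.01325
h_f = f(L/D)V²/2g = 3.304 m
Total head H = z + h_f = 21.1 + 3.304 = 24.40 m
P_hyd = ρgQH = 790.0·9.81·0.282·24.40 = 53.33 kW
P_shaft = P_hyd/η = 53.33/0.87 = 61.30 kW

P_shaft ≈ 61.3 kW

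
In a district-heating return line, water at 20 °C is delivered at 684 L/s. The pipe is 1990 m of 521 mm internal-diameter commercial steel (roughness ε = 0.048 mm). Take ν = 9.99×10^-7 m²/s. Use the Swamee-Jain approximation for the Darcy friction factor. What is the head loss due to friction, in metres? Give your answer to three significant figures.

V = 4Q/(πD²) = 4·0.684/(π·0.521²) = 3.208 m/s
Re = VD/ν = 3.208·0.521/9.99×10^-7 = 1.67×10^6 → turbulent
ε/D = 0.048/521 = 9.21×10^-5
Swamee-Jain: f = 0.01288
h_f = f(L/D)V²/(2g) = 0.01288·(1990/0.521)·3.208²/(2·9.81) = 25.81 m

h_f ≈ 25.8 m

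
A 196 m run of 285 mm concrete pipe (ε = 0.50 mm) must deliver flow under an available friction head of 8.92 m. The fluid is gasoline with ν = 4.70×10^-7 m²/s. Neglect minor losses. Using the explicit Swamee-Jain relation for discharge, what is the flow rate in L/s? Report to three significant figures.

Swamee-Jain (Type II): Q = -0.965·√(gD⁵h_f/L)·ln[ε/(3.7D) + √(3.17ν²L/(gD³h_f))]
√(gD⁵h_f/L) = √(9.81·0.285⁵·8.92/196) = 0.02897
ε/(3.7D) = 4.74×10^-4; √(3.17ν²L/(gD³h_f)) = 8.23×10^-6
Q = -0.965·0.02897·ln(4.824×10^-4) = 0.2135 m³/s
Check: V = 3.35 m/s, Re = 2.03×10^6, f = 0.02278, h_f = 8.94 m ≈ 8.92 m ✓

Q ≈ 214 L/s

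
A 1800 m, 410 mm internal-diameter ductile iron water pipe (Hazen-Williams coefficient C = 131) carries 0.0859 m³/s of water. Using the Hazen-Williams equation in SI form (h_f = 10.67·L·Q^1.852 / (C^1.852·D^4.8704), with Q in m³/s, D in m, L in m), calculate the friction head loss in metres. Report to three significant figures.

h_f = 10.67·1800·0.0859^1.852 / (131^1.852·0.410^4.8704) = 1.879 m

h_f ≈ 1.88 m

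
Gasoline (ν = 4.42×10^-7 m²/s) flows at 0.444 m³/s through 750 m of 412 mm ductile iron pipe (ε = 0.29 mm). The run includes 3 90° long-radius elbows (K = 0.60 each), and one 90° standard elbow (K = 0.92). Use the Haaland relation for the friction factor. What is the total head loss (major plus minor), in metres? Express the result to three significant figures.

H_L ≈ 20.3 m

V = 4Q/(πD²) = 3.330 m/s; V²/2g = 0.5653 m
Re = 3.10×10^6, ε/D = 7.04×10^-4 → f = 0.01821 (Haaland)
Major: h_f = f(L/D)·V²/2g = 0.01821·1820·0.5653 = 18.74 m
Minor: ΣK = 2.72; h_m = ΣK·V²/2g = 1.538 m
Total H_L = 18.74 + 1.538 = 20.28 m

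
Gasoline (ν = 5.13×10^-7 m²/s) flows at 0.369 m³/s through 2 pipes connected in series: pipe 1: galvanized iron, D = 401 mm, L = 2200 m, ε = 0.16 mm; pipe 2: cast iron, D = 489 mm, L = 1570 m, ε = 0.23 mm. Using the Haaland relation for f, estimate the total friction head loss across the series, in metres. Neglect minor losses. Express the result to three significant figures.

Pipe 1: V = 2.922 m/s, Re = 2.28×10^6, ε/D = 3.99×10^-4, f = 0.01615, h_1 = f(L/D)V²/2g = 38.55 m
Pipe 2: V = 1.965 m/s, Re = 1.87×10^6, ε/D = 4.70×10^-4, f = 0.01676, h_2 = f(L/D)V²/2g = 10.59 m
Series → Q common, losses add: H = Σh = 49.14 m

H ≈ 49.1 m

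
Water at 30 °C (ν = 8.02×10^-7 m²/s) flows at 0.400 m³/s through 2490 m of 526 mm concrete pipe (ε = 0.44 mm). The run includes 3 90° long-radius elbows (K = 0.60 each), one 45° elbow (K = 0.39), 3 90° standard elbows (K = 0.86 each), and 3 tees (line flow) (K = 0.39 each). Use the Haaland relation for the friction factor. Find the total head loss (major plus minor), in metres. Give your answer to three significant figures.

V = 4Q/(πD²) = 1.841 m/s; V²/2g = 0.1727 m
Re = 1.21×10^6, ε/D = 8.37×10^-4 → f = 0.01910 (Haaland)
Major: h_f = f(L/D)·V²/2g = 0.01910·4734·0.1727 = 15.61 m
Minor: ΣK = 5.94; h_m = ΣK·V²/2g = 1.026 m
Total H_L = 15.61 + 1.026 = 16.64 m

H_L ≈ 16.6 m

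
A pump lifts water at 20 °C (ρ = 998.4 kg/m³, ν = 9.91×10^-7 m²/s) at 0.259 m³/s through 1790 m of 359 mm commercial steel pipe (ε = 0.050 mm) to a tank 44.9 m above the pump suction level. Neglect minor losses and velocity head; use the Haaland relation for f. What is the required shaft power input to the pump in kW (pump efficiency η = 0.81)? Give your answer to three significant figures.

P_shaft ≈ 213 kW

V = 4Q/(πD²) = 2.559 m/s; Re = 9.27×10^5; ε/D = 1.39×10^-4; f = 0.01394
h_f = f(L/D)V²/2g = 23.20 m
Total head H = z + h_f = 44.9 + 23.20 = 68.10 m
P_hyd = ρgQH = 998.4·9.81·0.259·68.10 = 172.7 kW
P_shaft = P_hyd/η = 172.7/0.81 = 213.3 kW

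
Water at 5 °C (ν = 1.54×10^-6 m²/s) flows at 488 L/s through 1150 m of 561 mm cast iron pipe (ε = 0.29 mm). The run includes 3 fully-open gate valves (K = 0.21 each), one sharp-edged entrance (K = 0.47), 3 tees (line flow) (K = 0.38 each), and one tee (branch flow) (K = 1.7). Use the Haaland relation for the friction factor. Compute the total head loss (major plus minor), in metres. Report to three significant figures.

V = 4Q/(πD²) = 1.974 m/s; V²/2g = 0.1987 m
Re = 7.19×10^5, ε/D = 5.17×10^-4 → f = 0.01745 (Haaland)
Major: h_f = f(L/D)·V²/2g = 0.01745·2050·0.1987 = 7.105 m
Minor: ΣK = 3.94; h_m = ΣK·V²/2g = 0.7827 m
Total H_L = 7.105 + 0.7827 = 7.887 m

H_L ≈ 7.89 m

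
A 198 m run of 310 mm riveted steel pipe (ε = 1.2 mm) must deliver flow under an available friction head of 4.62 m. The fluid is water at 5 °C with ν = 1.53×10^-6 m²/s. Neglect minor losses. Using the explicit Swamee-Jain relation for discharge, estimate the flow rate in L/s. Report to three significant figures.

Q ≈ 169 L/s

Swamee-Jain (Type II): Q = -0.965·√(gD⁵h_f/L)·ln[ε/(3.7D) + √(3.17ν²L/(gD³h_f))]
√(gD⁵h_f/L) = √(9.81·0.310⁵·4.62/198) = 0.02560
ε/(3.7D) = 0.00105; √(3.17ν²L/(gD³h_f)) = 3.30×10^-5
Q = -0.965·0.02560·ln(0.001079) = 0.1688 m³/s
Check: V = 2.24 m/s, Re = 4.53×10^5, f = 0.02851, h_f = 4.64 m ≈ 4.62 m ✓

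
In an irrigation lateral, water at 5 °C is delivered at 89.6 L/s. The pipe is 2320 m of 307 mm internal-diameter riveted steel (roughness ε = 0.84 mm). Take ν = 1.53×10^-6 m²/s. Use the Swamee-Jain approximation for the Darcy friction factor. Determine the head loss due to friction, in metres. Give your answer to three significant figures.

V = 4Q/(πD²) = 4·0.0896/(π·0.307²) = 1.210 m/s
Re = VD/ν = 1.210·0.307/1.53×10^-6 = 2.43×10^5 → turbulent
ε/D = 0.84/307 = 0.00274
Swamee-Jain: f = 0.02626
h_f = f(L/D)V²/(2g) = 0.02626·(2320/0.307)·1.210²/(2·9.81) = 14.82 m

h_f ≈ 14.8 m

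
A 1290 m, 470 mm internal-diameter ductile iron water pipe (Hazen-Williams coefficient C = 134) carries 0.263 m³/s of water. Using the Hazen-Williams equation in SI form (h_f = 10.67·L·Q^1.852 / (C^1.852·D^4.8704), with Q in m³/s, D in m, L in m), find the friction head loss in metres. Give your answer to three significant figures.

h_f = 10.67·1290·0.263^1.852 / (134^1.852·0.470^4.8704) = 5.274 m

h_f ≈ 5.27 m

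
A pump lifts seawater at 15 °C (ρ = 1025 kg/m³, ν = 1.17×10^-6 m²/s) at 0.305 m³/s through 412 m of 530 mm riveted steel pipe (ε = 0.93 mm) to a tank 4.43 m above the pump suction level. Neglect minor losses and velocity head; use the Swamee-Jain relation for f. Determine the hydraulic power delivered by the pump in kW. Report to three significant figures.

P_hyd ≈ 18.9 kW

V = 4Q/(πD²) = 1.382 m/s; Re = 6.26×10^5; ε/D = 0.00175; f = 0.02305
h_f = f(L/D)V²/2g = 1.746 m
Total head H = z + h_f = 4.43 + 1.746 = 6.176 m
P_hyd = ρgQH = 1025·9.81·0.305·6.176 = 18.94 kW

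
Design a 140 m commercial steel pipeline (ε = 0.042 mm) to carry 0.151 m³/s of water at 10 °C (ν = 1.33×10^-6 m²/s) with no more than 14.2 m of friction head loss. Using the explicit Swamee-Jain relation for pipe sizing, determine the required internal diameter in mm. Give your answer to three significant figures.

Swamee-Jain (Type III): D = 0.66·[ε^1.25·(LQ²/(gh_f))^4.75 + ν·Q^9.4·(L/(gh_f))^5.2]^0.04
LQ²/(gh_f) = 0.02292; L/(gh_f) = 1.005
Term 1 = ε^1.25·(…)^4.75 = 5.49×10^-14; Term 2 = ν·Q^9.4·(…)^5.2 = 2.62×10^-14
D = 0.66·(5.49×10^-14 + 2.62×10^-14)^0.04 = 0.1977 m = 198 mm
Check: V = 4.92 m/s, Re = 7.31×10^5, f = 0.01519, h_f = 13.3 m ≈ 14.2 m ✓

D ≈ 198 mm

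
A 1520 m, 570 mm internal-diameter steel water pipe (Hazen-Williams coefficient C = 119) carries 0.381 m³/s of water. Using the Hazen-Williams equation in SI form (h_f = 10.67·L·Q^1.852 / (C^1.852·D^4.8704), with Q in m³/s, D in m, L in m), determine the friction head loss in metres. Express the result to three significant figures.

h_f ≈ 6.01 m

h_f = 10.67·1520·0.381^1.852 / (119^1.852·0.570^4.8704) = 6.011 m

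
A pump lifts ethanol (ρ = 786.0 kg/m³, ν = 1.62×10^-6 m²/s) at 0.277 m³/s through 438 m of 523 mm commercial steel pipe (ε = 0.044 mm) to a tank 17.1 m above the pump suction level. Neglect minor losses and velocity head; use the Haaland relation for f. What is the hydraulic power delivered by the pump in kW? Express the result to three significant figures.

P_hyd ≈ 38.7 kW

V = 4Q/(πD²) = 1.289 m/s; Re = 4.16×10^5; ε/D = 8.41×10^-5; f = 0.01441
h_f = f(L/D)V²/2g = 1.023 m
Total head H = z + h_f = 17.1 + 1.023 = 18.12 m
P_hyd = ρgQH = 786.0·9.81·0.277·18.12 = 38.71 kW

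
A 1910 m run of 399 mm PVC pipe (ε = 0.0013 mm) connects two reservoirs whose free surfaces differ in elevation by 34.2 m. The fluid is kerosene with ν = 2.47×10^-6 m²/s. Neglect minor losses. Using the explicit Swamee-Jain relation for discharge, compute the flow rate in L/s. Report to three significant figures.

Q ≈ 409 L/s

Swamee-Jain (Type II): Q = -0.965·√(gD⁵h_f/L)·ln[ε/(3.7D) + √(3.17ν²L/(gD³h_f))]
√(gD⁵h_f/L) = √(9.81·0.399⁵·34.2/1910) = 0.04215
ε/(3.7D) = 8.81×10^-7; √(3.17ν²L/(gD³h_f)) = 4.16×10^-5
Q = -0.965·0.04215·ln(4.251×10^-5) = 0.4094 m³/s
Check: V = 3.27 m/s, Re = 5.29×10^5, f = 0.01301, h_f = 34.0 m ≈ 34.2 m ✓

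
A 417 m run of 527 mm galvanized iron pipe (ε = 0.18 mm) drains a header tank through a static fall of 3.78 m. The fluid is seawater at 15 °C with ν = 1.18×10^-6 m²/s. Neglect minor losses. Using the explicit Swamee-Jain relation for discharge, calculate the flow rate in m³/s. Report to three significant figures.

Q ≈ 0.528 m³/s

Swamee-Jain (Type II): Q = -0.965·√(gD⁵h_f/L)·ln[ε/(3.7D) + √(3.17ν²L/(gD³h_f))]
√(gD⁵h_f/L) = √(9.81·0.527⁵·3.78/417) = 0.06012
ε/(3.7D) = 9.23×10^-5; √(3.17ν²L/(gD³h_f)) = 1.84×10^-5
Q = -0.965·0.06012·ln(1.107×10^-4) = 0.5285 m³/s
Check: V = 2.42 m/s, Re = 1.08×10^6, f = 0.01607, h_f = 3.80 m ≈ 3.78 m ✓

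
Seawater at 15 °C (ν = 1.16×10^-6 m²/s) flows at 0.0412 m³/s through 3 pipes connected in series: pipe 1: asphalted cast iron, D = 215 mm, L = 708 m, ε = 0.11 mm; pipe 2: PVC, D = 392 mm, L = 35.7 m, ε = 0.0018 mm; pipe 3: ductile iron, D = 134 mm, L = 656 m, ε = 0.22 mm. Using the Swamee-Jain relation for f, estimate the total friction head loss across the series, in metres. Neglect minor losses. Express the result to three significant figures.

H ≈ 53.1 m

Pipe 1: V = 1.135 m/s, Re = 2.10×10^5, ε/D = 5.12×10^-4, f = 0.01891, h_1 = f(L/D)V²/2g = 4.088 m
Pipe 2: V = 0.3414 m/s, Re = 1.15×10^5, ε/D = 4.59×10^-6, f = 0.01737, h_2 = f(L/D)V²/2g = 0.009397 m
Pipe 3: V = 2.921 m/s, Re = 3.37×10^5, ε/D = 0.00164, f = 0.02300, h_3 = f(L/D)V²/2g = 48.97 m
Series → Q common, losses add: H = Σh = 53.07 m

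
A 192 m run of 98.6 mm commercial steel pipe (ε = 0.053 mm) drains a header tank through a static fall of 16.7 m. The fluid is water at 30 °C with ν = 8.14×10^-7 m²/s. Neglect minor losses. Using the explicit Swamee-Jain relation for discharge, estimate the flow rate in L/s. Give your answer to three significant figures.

Swamee-Jain (Type II): Q = -0.965·√(gD⁵h_f/L)·ln[ε/(3.7D) + √(3.17ν²L/(gD³h_f))]
√(gD⁵h_f/L) = √(9.81·0.0986⁵·16.7/192) = 0.002820
ε/(3.7D) = 1.45×10^-4; √(3.17ν²L/(gD³h_f)) = 5.07×10^-5
Q = -0.965·0.002820·ln(1.960×10^-4) = 0.02323 m³/s
Check: V = 3.04 m/s, Re = 3.69×10^5, f = 0.01830, h_f = 16.8 m ≈ 16.7 m ✓

Q ≈ 23.2 L/s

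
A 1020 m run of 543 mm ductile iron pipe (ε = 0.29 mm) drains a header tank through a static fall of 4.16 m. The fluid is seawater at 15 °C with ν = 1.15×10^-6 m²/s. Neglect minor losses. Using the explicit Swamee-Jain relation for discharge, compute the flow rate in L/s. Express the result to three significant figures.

Swamee-Jain (Type II): Q = -0.965·√(gD⁵h_f/L)·ln[ε/(3.7D) + √(3.17ν²L/(gD³h_f))]
√(gD⁵h_f/L) = √(9.81·0.543⁵·4.16/1020) = 0.04346
ε/(3.7D) = 1.44×10^-4; √(3.17ν²L/(gD³h_f)) = 2.56×10^-5
Q = -0.965·0.04346·ln(1.699×10^-4) = 0.3640 m³/s
Check: V = 1.57 m/s, Re = 7.42×10^5, f = 0.01769, h_f = 4.19 m ≈ 4.16 m ✓

Q ≈ 364 L/s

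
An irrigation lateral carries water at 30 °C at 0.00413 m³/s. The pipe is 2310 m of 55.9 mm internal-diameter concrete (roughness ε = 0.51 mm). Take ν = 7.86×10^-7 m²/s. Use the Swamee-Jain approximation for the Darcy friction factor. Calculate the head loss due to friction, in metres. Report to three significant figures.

V = 4Q/(πD²) = 4·0.00413/(π·0.0559²) = 1.683 m/s
Re = VD/ν = 1.683·0.0559/7.86×10^-7 = 1.20×10^5 → turbulent
ε/D = 0.51/55.9 = 0.00912
Swamee-Jain: f = 0.03751
h_f = f(L/D)V²/(2g) = 0.03751·(2310/0.0559)·1.683²/(2·9.81) = 223.7 m

h_f ≈ 224 m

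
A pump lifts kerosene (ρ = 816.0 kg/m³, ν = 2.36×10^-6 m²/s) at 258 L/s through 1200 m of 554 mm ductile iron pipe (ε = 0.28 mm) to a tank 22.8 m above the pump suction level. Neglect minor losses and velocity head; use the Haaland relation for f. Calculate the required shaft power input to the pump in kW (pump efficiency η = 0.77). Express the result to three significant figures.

V = 4Q/(πD²) = 1.070 m/s; Re = 2.51×10^5; ε/D = 5.05×10^-4; f = 0.01833
h_f = f(L/D)V²/2g = 2.318 m
Total head H = z + h_f = 22.8 + 2.318 = 25.12 m
P_hyd = ρgQH = 816.0·9.81·0.258·25.12 = 51.88 kW
P_shaft = P_hyd/η = 51.88/0.77 = 67.37 kW

P_shaft ≈ 67.4 kW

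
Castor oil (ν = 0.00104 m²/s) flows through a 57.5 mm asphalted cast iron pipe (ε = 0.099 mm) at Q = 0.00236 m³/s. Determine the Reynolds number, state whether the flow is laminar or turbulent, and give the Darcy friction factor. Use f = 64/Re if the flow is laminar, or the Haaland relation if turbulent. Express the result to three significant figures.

V = 4Q/(πD²) = 0.9088 m/s
Re = VD/ν = 0.9088·0.0575/0.00104 = 50.2
Re < 2300 → laminar → f = 64/Re = 1.274

Re ≈ 50.2; laminar; f = 64/Re ≈ 1.27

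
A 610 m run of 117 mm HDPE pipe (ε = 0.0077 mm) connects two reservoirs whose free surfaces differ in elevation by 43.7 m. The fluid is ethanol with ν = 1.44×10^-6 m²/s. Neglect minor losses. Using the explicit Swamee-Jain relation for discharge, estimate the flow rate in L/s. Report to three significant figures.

Swamee-Jain (Type II): Q = -0.965·√(gD⁵h_f/L)·ln[ε/(3.7D) + √(3.17ν²L/(gD³h_f))]
√(gD⁵h_f/L) = √(9.81·0.117⁵·43.7/610) = 0.003925
ε/(3.7D) = 1.78×10^-5; √(3.17ν²L/(gD³h_f)) = 7.64×10^-5
Q = -0.965·0.003925·ln(9.421×10^-5) = 0.03511 m³/s
Check: V = 3.27 m/s, Re = 2.65×10^5, f = 0.01539, h_f = 43.6 m ≈ 43.7 m ✓

Q ≈ 35.1 L/s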